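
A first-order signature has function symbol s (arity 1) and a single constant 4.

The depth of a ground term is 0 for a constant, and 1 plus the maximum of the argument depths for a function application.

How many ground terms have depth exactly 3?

1

If N_k denotes the number of depth-≤k ground terms, the 1 constant gives N_0 = 1, and each function symbol of arity r contributes N_{k-1}^r new terms at level k: N_k = 1 + N_{k-1}.
N_0 = 1
N_1 = 1 + 1 = 2
N_2 = 1 + 2 = 3
N_3 = 1 + 3 = 4
Terms of depth exactly 3: N_3 − N_2 = 4 − 3 = 1.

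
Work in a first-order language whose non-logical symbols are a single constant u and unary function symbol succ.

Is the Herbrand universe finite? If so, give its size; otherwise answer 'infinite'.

The signature has at least one function symbol (succ, arity 1) and at least one constant (u).
Iterating succ gives infinitely many distinct ground terms: u, succ(u), succ(succ(u)), ...
So the Herbrand universe is infinite.

infinite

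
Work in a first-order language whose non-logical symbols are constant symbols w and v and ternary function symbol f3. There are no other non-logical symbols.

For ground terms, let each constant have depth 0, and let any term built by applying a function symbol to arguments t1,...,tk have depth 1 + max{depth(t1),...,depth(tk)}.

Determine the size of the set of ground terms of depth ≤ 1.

If N_k denotes the number of depth-≤k ground terms, the 2 constants give N_0 = 2, and each function symbol of arity r contributes N_{k-1}^r new terms at level k: N_k = 2 + N_{k-1}^3.
N_0 = 2
N_1 = 2 + 2^3 = 10

10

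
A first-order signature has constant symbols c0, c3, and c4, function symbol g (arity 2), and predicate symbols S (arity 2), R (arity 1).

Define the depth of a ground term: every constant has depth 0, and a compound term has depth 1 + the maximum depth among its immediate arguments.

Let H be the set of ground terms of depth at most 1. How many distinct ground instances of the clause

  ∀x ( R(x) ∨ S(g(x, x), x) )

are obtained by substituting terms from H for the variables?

Ground terms of depth ≤ 1:
  Let N_k count ground terms of depth at most k. Each non-constant term of depth ≤ k is some function symbol applied to depth-≤(k−1) arguments, giving N_k = 3 + N_{k-1}^2.
  N_0 = 3
  N_1 = 3 + 3^2 = 12
So there are 12 ground terms available for substitution.
The variable x ranges independently over the available ground terms, and distinct assignments produce distinct instances.
Number of ground instances = 12.

12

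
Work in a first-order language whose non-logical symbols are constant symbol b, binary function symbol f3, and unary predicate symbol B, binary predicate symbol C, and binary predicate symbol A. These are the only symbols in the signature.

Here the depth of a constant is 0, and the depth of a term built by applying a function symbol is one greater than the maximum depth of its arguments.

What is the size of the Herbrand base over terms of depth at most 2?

55

First count ground terms of depth ≤ 2.
Let N_k = |{terms of depth ≤ k}|. Then N_0 = 1 and N_k = 1 + N_{k-1}^2 for k ≥ 1 (one summand per function symbol, arity giving the exponent).
N_0 = 1
N_1 = 1 + 1^2 = 2
N_2 = 1 + 2^2 = 5
So |H| = 5.
Each predicate of arity r yields |H|^r ground atoms (one per choice of an r-tuple from H):
  B: 5;  C: 5^2 = 25;  A: 5^2 = 25
Total ground atoms: 5 + 25 + 25 = 55.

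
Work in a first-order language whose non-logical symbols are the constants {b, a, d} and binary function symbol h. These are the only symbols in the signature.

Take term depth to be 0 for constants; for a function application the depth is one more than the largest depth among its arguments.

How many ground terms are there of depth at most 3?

If N_k denotes the number of depth-≤k ground terms, the 3 constants give N_0 = 3, and each function symbol of arity r contributes N_{k-1}^r new terms at level k: N_k = 3 + N_{k-1}^2.
N_0 = 3
N_1 = 3 + 3^2 = 12
N_2 = 3 + 12^2 = 147
N_3 = 3 + 147^2 = 21612

21612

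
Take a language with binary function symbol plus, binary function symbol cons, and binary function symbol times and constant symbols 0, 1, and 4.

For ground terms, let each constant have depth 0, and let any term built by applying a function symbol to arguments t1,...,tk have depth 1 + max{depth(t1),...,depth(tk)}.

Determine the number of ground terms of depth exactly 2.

2673

Write N_k for the number of ground terms of depth ≤ k. A term of depth ≤ k is either a constant or a function symbol applied to arguments of depth ≤ k−1, so N_k = 3 + N_{k-1}^2 + N_{k-1}^2 + N_{k-1}^2.
N_0 = 3
N_1 = 3 + 3^2 + 3^2 + 3^2 = 30
N_2 = 3 + 30^2 + 30^2 + 30^2 = 2703
Terms of depth exactly 2: N_2 − N_1 = 2703 − 30 = 2673.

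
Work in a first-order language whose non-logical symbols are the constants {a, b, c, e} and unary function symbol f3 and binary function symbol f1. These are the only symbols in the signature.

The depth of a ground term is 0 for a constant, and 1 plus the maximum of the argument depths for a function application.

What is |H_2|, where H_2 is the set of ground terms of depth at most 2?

If N_k denotes the number of depth-≤k ground terms, the 4 constants give N_0 = 4, and each function symbol of arity r contributes N_{k-1}^r new terms at level k: N_k = 4 + N_{k-1} + N_{k-1}^2.
N_0 = 4
N_1 = 4 + 4 + 4^2 = 24
N_2 = 4 + 24 + 24^2 = 604

604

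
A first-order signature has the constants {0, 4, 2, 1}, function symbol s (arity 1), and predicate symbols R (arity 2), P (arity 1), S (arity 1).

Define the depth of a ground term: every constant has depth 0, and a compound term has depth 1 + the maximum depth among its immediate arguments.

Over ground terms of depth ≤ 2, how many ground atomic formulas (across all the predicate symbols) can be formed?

First count ground terms of depth ≤ 2.
Let N_k = |{terms of depth ≤ k}|. Then N_0 = 4 and N_k = 4 + N_{k-1} for k ≥ 1 (one summand per function symbol, arity giving the exponent).
N_0 = 4
N_1 = 4 + 4 = 8
N_2 = 4 + 8 = 12
So |H| = 12.
For each predicate symbol, the number of ground atoms is |H| raised to its arity; summing:
  R: 12^2 = 144;  P: 12;  S: 12
Total ground atoms: 144 + 12 + 12 = 168.

168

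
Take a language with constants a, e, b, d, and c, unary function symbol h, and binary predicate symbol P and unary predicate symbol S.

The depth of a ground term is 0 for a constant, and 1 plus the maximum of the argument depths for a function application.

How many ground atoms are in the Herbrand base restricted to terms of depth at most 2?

240

First count ground terms of depth ≤ 2.
Count level by level. With function symbols h/1, the terms of depth ≤ k are the 5 constants together with each function applied to depth-≤(k−1) tuples, so N_k = 5 + N_{k-1}.
N_0 = 5
N_1 = 5 + 5 = 10
N_2 = 5 + 10 = 15
So |H| = 15.
A ground atom is a predicate applied to a tuple of terms from H, so the count is the sum over predicates of |H|^arity:
  P: 15^2 = 225;  S: 15
Total ground atoms: 225 + 15 = 240.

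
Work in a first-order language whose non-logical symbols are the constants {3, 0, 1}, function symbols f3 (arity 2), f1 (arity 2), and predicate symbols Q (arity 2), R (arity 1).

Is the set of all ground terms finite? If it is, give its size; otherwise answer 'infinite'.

infinite

The signature has at least one function symbol (f3, arity 2) and at least one constant (3).
Iterating f3 gives infinitely many distinct ground terms: 3, f3(3, 3), f3(f3(3, 3), f3(3, 3)), ...
So the Herbrand universe is infinite.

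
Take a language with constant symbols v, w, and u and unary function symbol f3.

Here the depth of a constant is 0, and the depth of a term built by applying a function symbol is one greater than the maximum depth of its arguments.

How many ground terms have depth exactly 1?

3

Count level by level. With function symbols f3/1, the terms of depth ≤ k are the 3 constants together with each function applied to depth-≤(k−1) tuples, so N_k = 3 + N_{k-1}.
N_0 = 3
N_1 = 3 + 3 = 6
Terms of depth exactly 1: N_1 − N_0 = 6 − 3 = 3.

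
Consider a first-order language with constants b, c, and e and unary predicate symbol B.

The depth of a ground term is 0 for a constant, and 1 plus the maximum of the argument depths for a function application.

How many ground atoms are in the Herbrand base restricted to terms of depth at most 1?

3

First count ground terms of depth ≤ 1.
With no function symbols every ground term is a constant, so there are exactly 3 ground terms at every depth bound.
N_0 = 3
N_1 = 3
Explicitly: b, c, e.
So |H| = 3.
Each predicate of arity r yields |H|^r ground atoms (one per choice of an r-tuple from H):
  B: 3
Total ground atoms: 3.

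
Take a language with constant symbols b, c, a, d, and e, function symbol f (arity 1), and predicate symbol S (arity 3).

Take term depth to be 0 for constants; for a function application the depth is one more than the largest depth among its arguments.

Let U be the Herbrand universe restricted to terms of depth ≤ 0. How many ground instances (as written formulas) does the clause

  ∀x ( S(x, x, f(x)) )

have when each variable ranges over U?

Ground terms of depth ≤ 0:
  Let N_k = |{terms of depth ≤ k}|. Then N_0 = 5 and N_k = 5 + N_{k-1} for k ≥ 1 (one summand per function symbol, arity giving the exponent).
  N_0 = 5
  Explicitly: b, c, a, d, e.
So there are 5 ground terms available for substitution.
The clause has 1 distinct variable (x), which appears in the body. In the free term algebra distinct substitutions yield syntactically distinct ground instances.
Number of ground instances = 5.

5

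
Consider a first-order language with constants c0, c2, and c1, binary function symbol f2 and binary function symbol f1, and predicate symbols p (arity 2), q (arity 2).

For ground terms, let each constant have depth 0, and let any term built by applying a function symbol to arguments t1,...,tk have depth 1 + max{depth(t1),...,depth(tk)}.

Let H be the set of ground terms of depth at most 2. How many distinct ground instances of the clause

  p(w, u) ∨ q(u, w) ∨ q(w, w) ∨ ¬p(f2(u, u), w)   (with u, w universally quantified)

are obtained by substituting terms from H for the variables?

Ground terms of depth ≤ 2:
  Count level by level. With function symbols f2/2, f1/2, the terms of depth ≤ k are the 3 constants together with each function applied to depth-≤(k−1) tuples, so N_k = 3 + N_{k-1}^2 + N_{k-1}^2.
  N_0 = 3
  N_1 = 3 + 3^2 + 3^2 = 21
  N_2 = 3 + 21^2 + 21^2 = 885
So there are 885 ground terms available for substitution.
The body mentions every one of the 2 quantified variables; since ground terms form a free algebra, no two substitutions collapse to the same formula.
Number of ground instances = 885^2 = 783225.

783225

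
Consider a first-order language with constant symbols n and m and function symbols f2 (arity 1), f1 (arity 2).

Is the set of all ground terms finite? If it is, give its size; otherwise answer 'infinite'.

infinite

The signature has at least one function symbol (f2, arity 1) and at least one constant (n).
Iterating f2 gives infinitely many distinct ground terms: n, f2(n), f2(f2(n)), ...
So the Herbrand universe is infinite.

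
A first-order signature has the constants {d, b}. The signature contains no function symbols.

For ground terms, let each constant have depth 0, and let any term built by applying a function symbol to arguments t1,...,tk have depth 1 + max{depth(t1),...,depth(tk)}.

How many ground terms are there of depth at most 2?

2

With no function symbols every ground term is a constant, so there are exactly 2 ground terms at every depth bound.
N_0 = 2
N_1 = 2
N_2 = 2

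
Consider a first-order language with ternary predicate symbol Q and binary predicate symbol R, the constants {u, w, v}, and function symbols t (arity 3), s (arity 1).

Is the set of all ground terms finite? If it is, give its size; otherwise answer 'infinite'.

The signature has at least one function symbol (t, arity 3) and at least one constant (u).
Iterating t gives infinitely many distinct ground terms: u, t(u, u, u), t(t(u, u, u), t(u, u, u), t(u, u, u)), ...
So the Herbrand universe is infinite.

infinite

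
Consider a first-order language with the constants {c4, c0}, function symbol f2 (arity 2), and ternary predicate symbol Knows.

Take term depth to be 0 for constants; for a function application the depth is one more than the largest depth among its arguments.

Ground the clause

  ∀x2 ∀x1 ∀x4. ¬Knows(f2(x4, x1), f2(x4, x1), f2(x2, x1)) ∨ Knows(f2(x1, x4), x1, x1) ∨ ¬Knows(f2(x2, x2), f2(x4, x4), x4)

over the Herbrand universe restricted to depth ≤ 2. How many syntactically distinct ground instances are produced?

54872

Ground terms of depth ≤ 2:
  Let N_k = |{terms of depth ≤ k}|. Then N_0 = 2 and N_k = 2 + N_{k-1}^2 for k ≥ 1 (one summand per function symbol, arity giving the exponent).
  N_0 = 2
  N_1 = 2 + 2^2 = 6
  N_2 = 2 + 6^2 = 38
So there are 38 ground terms available for substitution.
There are 3 variables to instantiate (x2, x1, x4), each occurring in at least one literal, so different choices give different ground instances.
Number of ground instances = 38^3 = 54872.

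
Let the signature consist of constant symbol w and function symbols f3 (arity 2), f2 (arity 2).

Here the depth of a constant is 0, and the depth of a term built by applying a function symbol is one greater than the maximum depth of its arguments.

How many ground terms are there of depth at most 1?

Count level by level. With function symbols f3/2, f2/2, the terms of depth ≤ k are the 1 constant together with each function applied to depth-≤(k−1) tuples, so N_k = 1 + N_{k-1}^2 + N_{k-1}^2.
N_0 = 1
N_1 = 1 + 1^2 + 1^2 = 3

3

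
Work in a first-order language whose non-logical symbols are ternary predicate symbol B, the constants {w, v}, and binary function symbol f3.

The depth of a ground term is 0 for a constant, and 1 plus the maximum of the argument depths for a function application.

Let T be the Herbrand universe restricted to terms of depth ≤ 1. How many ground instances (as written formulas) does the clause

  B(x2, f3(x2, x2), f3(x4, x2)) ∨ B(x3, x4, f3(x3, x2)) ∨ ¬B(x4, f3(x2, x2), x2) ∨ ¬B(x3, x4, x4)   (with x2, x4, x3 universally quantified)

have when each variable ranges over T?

216

Ground terms of depth ≤ 1:
  Let N_k count ground terms of depth at most k. Each non-constant term of depth ≤ k is some function symbol applied to depth-≤(k−1) arguments, giving N_k = 2 + N_{k-1}^2.
  N_0 = 2
  N_1 = 2 + 2^2 = 6
So there are 6 ground terms available for substitution.
The body mentions every one of the 3 quantified variables; since ground terms form a free algebra, no two substitutions collapse to the same formula.
Number of ground instances = 6^3 = 216.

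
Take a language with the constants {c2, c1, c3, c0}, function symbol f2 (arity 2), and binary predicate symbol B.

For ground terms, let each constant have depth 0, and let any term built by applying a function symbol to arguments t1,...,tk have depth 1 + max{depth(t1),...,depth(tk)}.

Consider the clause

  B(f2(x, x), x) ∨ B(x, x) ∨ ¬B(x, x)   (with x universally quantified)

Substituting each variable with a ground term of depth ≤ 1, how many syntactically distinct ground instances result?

20

Ground terms of depth ≤ 1:
  Let N_k count ground terms of depth at most k. Each non-constant term of depth ≤ k is some function symbol applied to depth-≤(k−1) arguments, giving N_k = 4 + N_{k-1}^2.
  N_0 = 4
  N_1 = 4 + 4^2 = 20
So there are 20 ground terms available for substitution.
The body mentions the single quantified variable x; since ground terms form a free algebra, no two substitutions collapse to the same formula.
Number of ground instances = 20.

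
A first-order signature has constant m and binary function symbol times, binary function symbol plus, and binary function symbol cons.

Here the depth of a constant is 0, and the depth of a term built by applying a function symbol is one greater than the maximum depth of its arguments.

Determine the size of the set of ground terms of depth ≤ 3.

If N_k denotes the number of depth-≤k ground terms, the 1 constant gives N_0 = 1, and each function symbol of arity r contributes N_{k-1}^r new terms at level k: N_k = 1 + N_{k-1}^2 + N_{k-1}^2 + N_{k-1}^2.
N_0 = 1
N_1 = 1 + 1^2 + 1^2 + 1^2 = 4
N_2 = 1 + 4^2 + 4^2 + 4^2 = 49
N_3 = 1 + 49^2 + 49^2 + 49^2 = 7204

7204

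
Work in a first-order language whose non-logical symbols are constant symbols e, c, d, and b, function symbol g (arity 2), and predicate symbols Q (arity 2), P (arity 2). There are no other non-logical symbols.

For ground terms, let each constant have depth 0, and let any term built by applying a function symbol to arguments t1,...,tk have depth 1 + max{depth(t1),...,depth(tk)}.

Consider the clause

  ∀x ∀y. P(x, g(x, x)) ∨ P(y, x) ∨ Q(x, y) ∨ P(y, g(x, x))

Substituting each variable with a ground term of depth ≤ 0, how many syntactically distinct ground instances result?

16

Ground terms of depth ≤ 0:
  Let N_k = |{terms of depth ≤ k}|. Then N_0 = 4 and N_k = 4 + N_{k-1}^2 for k ≥ 1 (one summand per function symbol, arity giving the exponent).
  N_0 = 4
  Explicitly: e, c, d, b.
So there are 4 ground terms available for substitution.
The body mentions every one of the 2 quantified variables; since ground terms form a free algebra, no two substitutions collapse to the same formula.
Number of ground instances = 4^2 = 16.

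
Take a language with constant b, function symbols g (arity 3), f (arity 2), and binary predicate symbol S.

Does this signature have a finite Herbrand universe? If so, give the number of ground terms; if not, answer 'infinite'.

The signature has at least one function symbol (g, arity 3) and at least one constant (b).
Iterating g gives infinitely many distinct ground terms: b, g(b, b, b), g(g(b, b, b), g(b, b, b), g(b, b, b)), ...
So the Herbrand universe is infinite.

infinite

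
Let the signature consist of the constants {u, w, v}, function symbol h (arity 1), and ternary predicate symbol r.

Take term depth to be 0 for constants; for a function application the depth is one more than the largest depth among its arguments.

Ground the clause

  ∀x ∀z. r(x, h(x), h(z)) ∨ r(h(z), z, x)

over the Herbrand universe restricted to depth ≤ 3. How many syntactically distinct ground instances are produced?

Ground terms of depth ≤ 3:
  Let N_k = |{terms of depth ≤ k}|. Then N_0 = 3 and N_k = 3 + N_{k-1} for k ≥ 1 (one summand per function symbol, arity giving the exponent).
  N_0 = 3
  N_1 = 3 + 3 = 6
  N_2 = 3 + 6 = 9
  N_3 = 3 + 9 = 12
  Explicitly: u, w, v, h(u), h(w), h(v), h(h(u)), h(h(w)), h(h(v)), h(h(h(u))), h(h(h(w))), h(h(h(v))).
So there are 12 ground terms available for substitution.
Each of x, z ranges independently over the available ground terms, and distinct assignments produce distinct instances.
Number of ground instances = 12^2 = 144.

144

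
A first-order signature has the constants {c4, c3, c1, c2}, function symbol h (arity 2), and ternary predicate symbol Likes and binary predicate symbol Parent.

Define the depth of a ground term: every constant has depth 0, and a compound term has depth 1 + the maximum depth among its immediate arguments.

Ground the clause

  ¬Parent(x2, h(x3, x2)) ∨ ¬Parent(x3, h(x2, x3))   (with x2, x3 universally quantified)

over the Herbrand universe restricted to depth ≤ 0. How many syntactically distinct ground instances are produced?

Ground terms of depth ≤ 0:
  Let N_k count ground terms of depth at most k. Each non-constant term of depth ≤ k is some function symbol applied to depth-≤(k−1) arguments, giving N_k = 4 + N_{k-1}^2.
  N_0 = 4
So there are 4 ground terms available for substitution.
Each of x2, x3 ranges independently over the available ground terms, and distinct assignments produce distinct instances.
Number of ground instances = 4^2 = 16.

16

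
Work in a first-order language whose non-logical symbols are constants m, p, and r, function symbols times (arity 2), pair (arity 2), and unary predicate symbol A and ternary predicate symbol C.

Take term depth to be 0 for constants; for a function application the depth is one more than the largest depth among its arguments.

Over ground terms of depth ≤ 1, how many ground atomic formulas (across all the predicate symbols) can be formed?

First count ground terms of depth ≤ 1.
Let N_k = |{terms of depth ≤ k}|. Then N_0 = 3 and N_k = 3 + N_{k-1}^2 + N_{k-1}^2 for k ≥ 1 (one summand per function symbol, arity giving the exponent).
N_0 = 3
N_1 = 3 + 3^2 + 3^2 = 21
So |H| = 21.
For each predicate symbol, the number of ground atoms is |H| raised to its arity; summing:
  A: 21;  C: 21^3 = 9261
Total ground atoms: 21 + 9261 = 9282.

9282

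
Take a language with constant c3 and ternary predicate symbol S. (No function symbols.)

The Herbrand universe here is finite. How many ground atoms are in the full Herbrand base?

1

With no function symbols, the Herbrand universe is just the 1 constant.
Ground atoms per predicate: S: 1^3 = 1.
Herbrand base size = 1 = 1.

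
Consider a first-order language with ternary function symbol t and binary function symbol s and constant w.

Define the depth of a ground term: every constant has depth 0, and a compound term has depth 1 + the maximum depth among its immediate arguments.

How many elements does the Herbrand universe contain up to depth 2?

Let N_k count ground terms of depth at most k. Each non-constant term of depth ≤ k is some function symbol applied to depth-≤(k−1) arguments, giving N_k = 1 + N_{k-1}^3 + N_{k-1}^2.
N_0 = 1
N_1 = 1 + 1^3 + 1^2 = 3
N_2 = 1 + 3^3 + 3^2 = 37

37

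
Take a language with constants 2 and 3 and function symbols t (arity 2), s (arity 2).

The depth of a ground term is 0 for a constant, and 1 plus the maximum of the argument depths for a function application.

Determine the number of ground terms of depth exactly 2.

192

Let N_k count ground terms of depth at most k. Each non-constant term of depth ≤ k is some function symbol applied to depth-≤(k−1) arguments, giving N_k = 2 + N_{k-1}^2 + N_{k-1}^2.
N_0 = 2
N_1 = 2 + 2^2 + 2^2 = 10
N_2 = 2 + 10^2 + 10^2 = 202
Terms of depth exactly 2: N_2 − N_1 = 202 − 10 = 192.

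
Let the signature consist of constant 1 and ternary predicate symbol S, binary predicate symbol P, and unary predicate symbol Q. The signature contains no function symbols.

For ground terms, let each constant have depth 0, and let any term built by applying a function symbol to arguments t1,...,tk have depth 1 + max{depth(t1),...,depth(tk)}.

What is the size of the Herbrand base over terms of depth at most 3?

3

First count ground terms of depth ≤ 3.
With no function symbols every ground term is a constant, so there is exactly 1 ground term at every depth bound.
N_0 = 1
N_1 = 1
N_2 = 1
N_3 = 1
So |H| = 1.
Ground atoms are formed by filling each argument slot of a predicate with a term from H, so an r-ary predicate gives |H|^r atoms:
  S: 1^3 = 1;  P: 1^2 = 1;  Q: 1
Total ground atoms: 1 + 1 + 1 = 3.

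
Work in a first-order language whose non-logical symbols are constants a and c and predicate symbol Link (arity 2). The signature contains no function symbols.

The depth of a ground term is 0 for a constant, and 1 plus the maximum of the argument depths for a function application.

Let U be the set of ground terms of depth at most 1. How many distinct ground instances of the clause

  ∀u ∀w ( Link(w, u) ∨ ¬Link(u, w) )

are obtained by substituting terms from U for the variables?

Ground terms of depth ≤ 1:
  With no function symbols every ground term is a constant, so there are exactly 2 ground terms at every depth bound.
  N_0 = 2
  N_1 = 2
  Explicitly: a, c.
So there are 2 ground terms available for substitution.
There are 2 variables to instantiate (u, w), each occurring in at least one literal, so different choices give different ground instances.
Number of ground instances = 2^2 = 4.

4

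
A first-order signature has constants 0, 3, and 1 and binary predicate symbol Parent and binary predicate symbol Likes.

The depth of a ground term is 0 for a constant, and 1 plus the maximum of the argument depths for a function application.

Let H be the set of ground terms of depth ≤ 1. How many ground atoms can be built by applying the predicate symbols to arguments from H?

18

First count ground terms of depth ≤ 1.
With no function symbols every ground term is a constant, so there are exactly 3 ground terms at every depth bound.
N_0 = 3
N_1 = 3
So |H| = 3.
A ground atom is a predicate applied to a tuple of terms from H, so the count is the sum over predicates of |H|^arity:
  Parent: 3^2 = 9;  Likes: 3^2 = 9
Total ground atoms: 9 + 9 = 18.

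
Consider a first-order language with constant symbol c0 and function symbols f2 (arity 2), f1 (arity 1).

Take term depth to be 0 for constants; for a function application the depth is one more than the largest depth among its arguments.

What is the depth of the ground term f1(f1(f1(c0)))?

3

depth(f1(c0)) = 1 + depth(c0) = 1 + 0 = 1
depth(f1(f1(c0))) = 1 + depth(f1(c0)) = 1 + 1 = 2
depth(f1(f1(f1(c0)))) = 1 + depth(f1(f1(c0))) = 1 + 2 = 3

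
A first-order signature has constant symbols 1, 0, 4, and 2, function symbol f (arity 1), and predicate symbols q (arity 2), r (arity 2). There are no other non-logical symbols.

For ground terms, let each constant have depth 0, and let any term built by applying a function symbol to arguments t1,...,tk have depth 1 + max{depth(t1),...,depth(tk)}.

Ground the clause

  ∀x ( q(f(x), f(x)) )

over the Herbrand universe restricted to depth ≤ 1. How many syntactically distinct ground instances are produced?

8

Ground terms of depth ≤ 1:
  Write N_k for the number of ground terms of depth ≤ k. A term of depth ≤ k is either a constant or a function symbol applied to arguments of depth ≤ k−1, so N_k = 4 + N_{k-1}.
  N_0 = 4
  N_1 = 4 + 4 = 8
  Explicitly: 1, 0, 4, 2, f(1), f(0), f(4), f(2).
So there are 8 ground terms available for substitution.
The body mentions the single quantified variable x; since ground terms form a free algebra, no two substitutions collapse to the same formula.
Number of ground instances = 8.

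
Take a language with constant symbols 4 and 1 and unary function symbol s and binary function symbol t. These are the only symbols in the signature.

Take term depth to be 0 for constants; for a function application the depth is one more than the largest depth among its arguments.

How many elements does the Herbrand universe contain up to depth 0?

2

Let N_k count ground terms of depth at most k. Each non-constant term of depth ≤ k is some function symbol applied to depth-≤(k−1) arguments, giving N_k = 2 + N_{k-1} + N_{k-1}^2.
N_0 = 2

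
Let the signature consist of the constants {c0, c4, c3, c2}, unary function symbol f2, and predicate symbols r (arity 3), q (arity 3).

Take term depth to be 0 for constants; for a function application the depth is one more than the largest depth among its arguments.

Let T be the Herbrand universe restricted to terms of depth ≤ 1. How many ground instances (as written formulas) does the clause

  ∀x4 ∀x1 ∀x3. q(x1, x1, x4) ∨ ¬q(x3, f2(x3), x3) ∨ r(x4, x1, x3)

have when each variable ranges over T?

Ground terms of depth ≤ 1:
  Let N_k count ground terms of depth at most k. Each non-constant term of depth ≤ k is some function symbol applied to depth-≤(k−1) arguments, giving N_k = 4 + N_{k-1}.
  N_0 = 4
  N_1 = 4 + 4 = 8
  Explicitly: c0, c4, c3, c2, f2(c0), f2(c4), f2(c3), f2(c2).
So there are 8 ground terms available for substitution.
Each of x4, x1, x3 ranges independently over the available ground terms, and distinct assignments produce distinct instances.
Number of ground instances = 8^3 = 512.

512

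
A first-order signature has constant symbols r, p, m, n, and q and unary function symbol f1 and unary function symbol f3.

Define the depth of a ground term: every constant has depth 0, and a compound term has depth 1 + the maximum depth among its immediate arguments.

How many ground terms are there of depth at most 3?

Count level by level. With function symbols f1/1, f3/1, the terms of depth ≤ k are the 5 constants together with each function applied to depth-≤(k−1) tuples, so N_k = 5 + N_{k-1} + N_{k-1}.
N_0 = 5
N_1 = 5 + 5 + 5 = 15
N_2 = 5 + 15 + 15 = 35
N_3 = 5 + 35 + 35 = 75

75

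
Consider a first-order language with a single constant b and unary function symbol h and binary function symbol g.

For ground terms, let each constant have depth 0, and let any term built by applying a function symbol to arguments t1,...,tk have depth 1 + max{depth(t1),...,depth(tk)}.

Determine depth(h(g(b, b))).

2

depth(g(b, b)) = 1 + max(0, 0) = 1
depth(h(g(b, b))) = 1 + depth(g(b, b)) = 1 + 1 = 2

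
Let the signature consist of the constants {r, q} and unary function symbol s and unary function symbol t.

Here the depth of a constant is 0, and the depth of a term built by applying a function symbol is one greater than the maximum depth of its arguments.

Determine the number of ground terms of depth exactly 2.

8

Count level by level. With function symbols s/1, t/1, the terms of depth ≤ k are the 2 constants together with each function applied to depth-≤(k−1) tuples, so N_k = 2 + N_{k-1} + N_{k-1}.
N_0 = 2
N_1 = 2 + 2 + 2 = 6
N_2 = 2 + 6 + 6 = 14
Terms of depth exactly 2: N_2 − N_1 = 14 − 6 = 8.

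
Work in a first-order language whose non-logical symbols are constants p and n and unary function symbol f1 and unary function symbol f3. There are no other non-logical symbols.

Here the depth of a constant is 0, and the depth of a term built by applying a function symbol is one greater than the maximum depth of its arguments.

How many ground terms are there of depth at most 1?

If N_k denotes the number of depth-≤k ground terms, the 2 constants give N_0 = 2, and each function symbol of arity r contributes N_{k-1}^r new terms at level k: N_k = 2 + N_{k-1} + N_{k-1}.
N_0 = 2
N_1 = 2 + 2 + 2 = 6
Explicitly: p, n, f1(p), f1(n), f3(p), f3(n).

6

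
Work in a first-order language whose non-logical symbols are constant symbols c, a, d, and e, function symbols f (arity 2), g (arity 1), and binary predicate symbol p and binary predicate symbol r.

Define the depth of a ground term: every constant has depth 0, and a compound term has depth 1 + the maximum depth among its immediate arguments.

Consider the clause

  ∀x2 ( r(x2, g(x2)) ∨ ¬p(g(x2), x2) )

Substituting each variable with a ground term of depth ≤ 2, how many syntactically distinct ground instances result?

604

Ground terms of depth ≤ 2:
  Count level by level. With function symbols f/2, g/1, the terms of depth ≤ k are the 4 constants together with each function applied to depth-≤(k−1) tuples, so N_k = 4 + N_{k-1}^2 + N_{k-1}.
  N_0 = 4
  N_1 = 4 + 4^2 + 4 = 24
  N_2 = 4 + 24^2 + 24 = 604
So there are 604 ground terms available for substitution.
The variable x2 ranges independently over the available ground terms, and distinct assignments produce distinct instances.
Number of ground instances = 604.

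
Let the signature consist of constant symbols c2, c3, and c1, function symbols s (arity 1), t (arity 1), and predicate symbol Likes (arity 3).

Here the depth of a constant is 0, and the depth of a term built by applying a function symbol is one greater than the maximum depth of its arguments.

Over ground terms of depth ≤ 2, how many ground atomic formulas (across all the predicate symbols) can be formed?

First count ground terms of depth ≤ 2.
Let N_k count ground terms of depth at most k. Each non-constant term of depth ≤ k is some function symbol applied to depth-≤(k−1) arguments, giving N_k = 3 + N_{k-1} + N_{k-1}.
N_0 = 3
N_1 = 3 + 3 + 3 = 9
N_2 = 3 + 9 + 9 = 21
So |H| = 21.
A ground atom is a predicate applied to a tuple of terms from H, so the count is the sum over predicates of |H|^arity:
  Likes: 21^3 = 9261
Total ground atoms: 9261.

9261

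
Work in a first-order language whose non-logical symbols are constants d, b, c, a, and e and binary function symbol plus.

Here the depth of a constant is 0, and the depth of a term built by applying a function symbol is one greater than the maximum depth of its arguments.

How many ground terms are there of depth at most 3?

Write N_k for the number of ground terms of depth ≤ k. A term of depth ≤ k is either a constant or a function symbol applied to arguments of depth ≤ k−1, so N_k = 5 + N_{k-1}^2.
N_0 = 5
N_1 = 5 + 5^2 = 30
N_2 = 5 + 30^2 = 905
N_3 = 5 + 905^2 = 819030

819030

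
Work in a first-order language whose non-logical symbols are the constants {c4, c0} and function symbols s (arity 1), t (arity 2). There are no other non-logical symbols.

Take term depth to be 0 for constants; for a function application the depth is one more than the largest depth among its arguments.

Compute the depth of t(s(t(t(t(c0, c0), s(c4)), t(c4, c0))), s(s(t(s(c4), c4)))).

depth(t(c0, c0)) = 1 + max(0, 0) = 1
depth(s(c4)) = 1 + depth(c4) = 1 + 0 = 1
depth(t(t(c0, c0), s(c4))) = 1 + max(1, 1) = 2
depth(t(c4, c0)) = 1 + max(0, 0) = 1
depth(t(t(t(c0, c0), s(c4)), t(c4, c0))) = 1 + max(2, 1) = 3
depth(s(t(t(t(c0, c0), s(c4)), t(c4, c0)))) = 1 + depth(t(t(t(c0, c0), s(c4)), t(c4, c0))) = 1 + 3 = 4
depth(t(s(c4), c4)) = 1 + max(1, 0) = 2
depth(s(t(s(c4), c4))) = 1 + depth(t(s(c4), c4)) = 1 + 2 = 3
depth(s(s(t(s(c4), c4)))) = 1 + depth(s(t(s(c4), c4))) = 1 + 3 = 4
depth(t(s(t(t(t(c0, c0), s(c4)), t(c4, c0))), s(s(t(s(c4), c4))))) = 1 + max(4, 4) = 5

5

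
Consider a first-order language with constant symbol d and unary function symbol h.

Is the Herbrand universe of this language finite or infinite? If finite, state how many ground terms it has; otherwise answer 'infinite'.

The signature has at least one function symbol (h, arity 1) and at least one constant (d).
Iterating h gives infinitely many distinct ground terms: d, h(d), h(h(d)), ...
So the Herbrand universe is infinite.

infinite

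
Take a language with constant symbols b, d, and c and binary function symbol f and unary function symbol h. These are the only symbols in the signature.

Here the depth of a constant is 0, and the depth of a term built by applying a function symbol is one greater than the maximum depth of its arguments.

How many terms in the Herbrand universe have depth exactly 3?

Let N_k count ground terms of depth at most k. Each non-constant term of depth ≤ k is some function symbol applied to depth-≤(k−1) arguments, giving N_k = 3 + N_{k-1}^2 + N_{k-1}.
N_0 = 3
N_1 = 3 + 3^2 + 3 = 15
N_2 = 3 + 15^2 + 15 = 243
N_3 = 3 + 243^2 + 243 = 59295
Terms of depth exactly 3: N_3 − N_2 = 59295 − 243 = 59052.

59052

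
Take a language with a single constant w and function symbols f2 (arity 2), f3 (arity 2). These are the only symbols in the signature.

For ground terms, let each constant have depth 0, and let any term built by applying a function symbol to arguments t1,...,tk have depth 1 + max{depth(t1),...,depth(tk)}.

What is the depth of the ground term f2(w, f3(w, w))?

2

depth(f3(w, w)) = 1 + max(0, 0) = 1
depth(f2(w, f3(w, w))) = 1 + max(0, 1) = 2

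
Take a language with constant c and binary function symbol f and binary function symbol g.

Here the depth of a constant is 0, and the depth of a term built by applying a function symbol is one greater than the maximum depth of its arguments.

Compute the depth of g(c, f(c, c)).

2

depth(f(c, c)) = 1 + max(0, 0) = 1
depth(g(c, f(c, c))) = 1 + max(0, 1) = 2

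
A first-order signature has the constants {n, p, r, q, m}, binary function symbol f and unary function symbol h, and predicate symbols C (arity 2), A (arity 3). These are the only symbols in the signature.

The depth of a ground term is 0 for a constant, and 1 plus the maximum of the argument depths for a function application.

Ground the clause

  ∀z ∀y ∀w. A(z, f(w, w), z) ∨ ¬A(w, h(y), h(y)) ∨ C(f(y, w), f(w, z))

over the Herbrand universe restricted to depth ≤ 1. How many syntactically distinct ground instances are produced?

Ground terms of depth ≤ 1:
  Let N_k = |{terms of depth ≤ k}|. Then N_0 = 5 and N_k = 5 + N_{k-1}^2 + N_{k-1} for k ≥ 1 (one summand per function symbol, arity giving the exponent).
  N_0 = 5
  N_1 = 5 + 5^2 + 5 = 35
So there are 35 ground terms available for substitution.
There are 3 variables to instantiate (z, y, w), each occurring in at least one literal, so different choices give different ground instances.
Number of ground instances = 35^3 = 42875.

42875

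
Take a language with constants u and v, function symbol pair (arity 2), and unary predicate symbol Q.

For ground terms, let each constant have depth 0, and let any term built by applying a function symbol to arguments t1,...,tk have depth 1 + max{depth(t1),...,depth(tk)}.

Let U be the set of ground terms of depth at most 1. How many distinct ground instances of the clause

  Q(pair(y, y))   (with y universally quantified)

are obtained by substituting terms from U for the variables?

Ground terms of depth ≤ 1:
  If N_k denotes the number of depth-≤k ground terms, the 2 constants give N_0 = 2, and each function symbol of arity r contributes N_{k-1}^r new terms at level k: N_k = 2 + N_{k-1}^2.
  N_0 = 2
  N_1 = 2 + 2^2 = 6
  Explicitly: u, v, pair(u, u), pair(u, v), pair(v, u), pair(v, v).
So there are 6 ground terms available for substitution.
The variable y ranges independently over the available ground terms, and distinct assignments produce distinct instances.
Number of ground instances = 6.

6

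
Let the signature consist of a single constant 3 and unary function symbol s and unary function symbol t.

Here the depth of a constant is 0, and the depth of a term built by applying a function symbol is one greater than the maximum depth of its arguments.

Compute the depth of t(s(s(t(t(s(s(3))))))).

depth(s(3)) = 1 + depth(3) = 1 + 0 = 1
depth(s(s(3))) = 1 + depth(s(3)) = 1 + 1 = 2
depth(t(s(s(3)))) = 1 + depth(s(s(3))) = 1 + 2 = 3
depth(t(t(s(s(3))))) = 1 + depth(t(s(s(3)))) = 1 + 3 = 4
depth(s(t(t(s(s(3)))))) = 1 + depth(t(t(s(s(3))))) = 1 + 4 = 5
depth(s(s(t(t(s(s(3))))))) = 1 + depth(s(t(t(s(s(3)))))) = 1 + 5 = 6
depth(t(s(s(t(t(s(s(3)))))))) = 1 + depth(s(s(t(t(s(s(3))))))) = 1 + 6 = 7

7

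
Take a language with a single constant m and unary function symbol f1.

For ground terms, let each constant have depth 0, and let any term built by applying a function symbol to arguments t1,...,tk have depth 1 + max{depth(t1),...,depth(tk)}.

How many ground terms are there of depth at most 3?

4

Let N_k count ground terms of depth at most k. Each non-constant term of depth ≤ k is some function symbol applied to depth-≤(k−1) arguments, giving N_k = 1 + N_{k-1}.
N_0 = 1
N_1 = 1 + 1 = 2
N_2 = 1 + 2 = 3
N_3 = 1 + 3 = 4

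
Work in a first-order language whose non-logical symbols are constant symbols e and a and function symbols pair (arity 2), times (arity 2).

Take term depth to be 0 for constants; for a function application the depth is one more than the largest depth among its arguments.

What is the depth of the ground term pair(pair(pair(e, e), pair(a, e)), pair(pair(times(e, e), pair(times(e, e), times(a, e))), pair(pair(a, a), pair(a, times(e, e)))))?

depth(pair(e, e)) = 1 + max(0, 0) = 1
depth(pair(a, e)) = 1 + max(0, 0) = 1
depth(pair(pair(e, e), pair(a, e))) = 1 + max(1, 1) = 2
depth(times(e, e)) = 1 + max(0, 0) = 1
depth(times(a, e)) = 1 + max(0, 0) = 1
depth(pair(times(e, e), times(a, e))) = 1 + max(1, 1) = 2
depth(pair(times(e, e), pair(times(e, e), times(a, e)))) = 1 + max(1, 2) = 3
depth(pair(a, a)) = 1 + max(0, 0) = 1
depth(pair(a, times(e, e))) = 1 + max(0, 1) = 2
depth(pair(pair(a, a), pair(a, times(e, e)))) = 1 + max(1, 2) = 3
depth(pair(pair(times(e, e), pair(times(e, e), times(a, e))), pair(pair(a, a), pair(a, times(e, e))))) = 1 + max(3, 3) = 4
depth(pair(pair(pair(e, e), pair(a, e)), pair(pair(times(e, e), pair(times(e, e), times(a, e))), pair(pair(a, a), pair(a, times(e, e)))))) = 1 + max(2, 4) = 5

5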